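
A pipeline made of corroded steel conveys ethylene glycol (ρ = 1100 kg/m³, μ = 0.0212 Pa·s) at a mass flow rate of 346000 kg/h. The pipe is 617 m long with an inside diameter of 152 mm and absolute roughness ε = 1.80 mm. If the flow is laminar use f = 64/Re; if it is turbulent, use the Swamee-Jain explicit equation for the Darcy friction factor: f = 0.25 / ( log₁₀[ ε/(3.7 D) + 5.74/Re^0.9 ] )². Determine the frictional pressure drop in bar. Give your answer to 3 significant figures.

ṁ = 346000 kg/h = 346000/3600 = 96.11 kg/s.
A = πD²/4 = π(0.152)²/4 = 0.01815 m²; mean velocity V = ṁ/(ρA) = 96.11/(1100 · 0.01815) = 4.815 m/s.
Reynolds number Re = ρVD/μ = 1100 · 4.815 · 0.152 / 0.0212 = 3.798e+04.
Re > 4000 → turbulent. Relative roughness ε/D = 0.0018/0.152 = 0.0118. Swamee-Jain: f = 0.25/(log₁₀[0.0118/3.7 + 5.74/3.798e+04^0.9])² = 0.25/(log₁₀[0.0032 + 0.000434])² = 0.25/(-2.44)² = 0.04201.
Darcy-Weisbach: ΔP = f(L/D)(ρV²/2) = 0.04201·(617/0.152)·(1100·4.815²/2) = 0.04201·4059·1.275e+04 = 2.174e+06 Pa.
ΔP = 2.174e+06 Pa = 21.7 bar.

ΔP ≈ 21.7 bar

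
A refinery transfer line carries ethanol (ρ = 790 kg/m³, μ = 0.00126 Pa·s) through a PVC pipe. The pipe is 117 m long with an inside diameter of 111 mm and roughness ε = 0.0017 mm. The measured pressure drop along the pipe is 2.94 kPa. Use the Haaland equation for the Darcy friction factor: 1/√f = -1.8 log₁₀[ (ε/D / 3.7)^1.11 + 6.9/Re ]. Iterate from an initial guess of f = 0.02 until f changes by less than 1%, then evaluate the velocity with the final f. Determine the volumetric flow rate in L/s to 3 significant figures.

Rearranging Darcy-Weisbach: V = √(2·ΔP·D/(f·L·ρ)). With ε/D = 1.7e-06/0.111 = 1.53e-05, iterate starting from f = 0.02:
  f = 0.02 → V = √(2·2940·0.111/(0.02·117·790)) = 0.5942 m/s; Re = ρVD/μ = 4.135e+04; f → 0.02166
  f = 0.02166 → V = 0.571 m/s; Re = 3.974e+04; f → 0.02186
Converged (Δf/f < 1%). With the final f = 0.02186: V = √(2·2940·0.111/(0.02186·117·790)) = 0.5684 m/s.
Q = V·A = 0.5684·(π/4·0.111²) = 0.0055 m³/s = 5.50 L/s.

Q ≈ 5.50 L/s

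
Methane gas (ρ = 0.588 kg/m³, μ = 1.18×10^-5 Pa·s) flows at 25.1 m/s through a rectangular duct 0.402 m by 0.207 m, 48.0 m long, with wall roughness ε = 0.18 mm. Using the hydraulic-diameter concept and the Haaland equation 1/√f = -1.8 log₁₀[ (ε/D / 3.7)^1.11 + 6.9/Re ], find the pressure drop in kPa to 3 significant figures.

Hydraulic diameter D_h = 4A/P = 4·(0.402·0.207)/(2·(0.402+0.207)) = 0.3329/1.218 = 0.2733 m.
Re = ρVD_h/μ = 0.588·25.1·0.2733/1.18e-05 = 3.418e+05.
ε/D_h = 0.00018/0.2733 = 0.000659; Haaland gives 1/√f = -1.8 log₁₀[6.89e-05+2.02e-05] = 7.291, so f = 0.01881.
ΔP = f(L/D_h)(ρV²/2) = 0.01881·48/0.2733·185.2 = 612.1 Pa.
ΔP = 0.612 kPa.

ΔP ≈ 0.612 kPa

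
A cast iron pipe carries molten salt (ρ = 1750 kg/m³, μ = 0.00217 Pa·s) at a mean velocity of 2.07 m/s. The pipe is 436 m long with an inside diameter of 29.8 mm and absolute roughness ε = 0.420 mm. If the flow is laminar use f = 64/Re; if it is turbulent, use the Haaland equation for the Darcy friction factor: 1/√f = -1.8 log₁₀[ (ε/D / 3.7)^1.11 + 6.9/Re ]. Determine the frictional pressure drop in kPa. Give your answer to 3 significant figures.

Reynolds number Re = ρVD/μ = 1750 · 2.07 · 0.0298 / 0.00217 = 4.975e+04.
Re > 4000 → turbulent. Relative roughness ε/D = 0.00042/0.0298 = 0.0141. Haaland: 1/√f = -1.8 log₁₀[(0.0141/3.7)^1.11 + 6.9/4.975e+04] = -1.8 log₁₀[0.00206 + 0.000139] = 4.783, so f = 0.04372.
Darcy-Weisbach: ΔP = f(L/D)(ρV²/2) = 0.04372·(436/0.0298)·(1750·2.07²/2) = 0.04372·1.463e+04·3749 = 2.398e+06 Pa.
ΔP = 2.398e+06 Pa = 2400 kPa.

ΔP ≈ 2400 kPa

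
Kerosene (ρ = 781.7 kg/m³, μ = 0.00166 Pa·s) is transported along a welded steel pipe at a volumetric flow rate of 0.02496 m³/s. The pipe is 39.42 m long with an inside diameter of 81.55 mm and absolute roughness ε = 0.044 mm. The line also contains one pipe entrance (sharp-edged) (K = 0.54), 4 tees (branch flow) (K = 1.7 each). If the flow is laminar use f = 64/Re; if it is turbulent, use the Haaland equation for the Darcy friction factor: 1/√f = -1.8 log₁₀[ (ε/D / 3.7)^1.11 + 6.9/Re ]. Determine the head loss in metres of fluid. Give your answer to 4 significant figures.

Cross-sectional area A = πD²/4 = π(0.08155)²/4 = 0.005223 m²; mean velocity V = Q/A = 0.02496/0.005223 = 4.779 m/s.
Reynolds number Re = ρVD/μ = 781.7 · 4.779 · 0.08155 / 0.00166 = 1.835e+05.
Re > 4000 → turbulent. Relative roughness ε/D = 4.4e-05/0.08155 = 0.00054. Haaland: 1/√f = -1.8 log₁₀[(0.00054/3.7)^1.11 + 6.9/1.835e+05] = -1.8 log₁₀[5.52e-05 + 3.76e-05] = 7.259, so f = 0.01898.
Total minor-loss coefficient ΣK = 1·0.54 + 4·1.7 = 7.34.
ΔP = [f·L/D + ΣK]·(ρV²/2) = [0.01898·39.42/0.08155 + 7.34]·(781.7·4.779²/2) = [9.175 + 7.34]·8925 = 1.474e+05 Pa.
Head loss h_f = ΔP/(ρg) = 1.474e+05/(781.7·9.81) = 19.22 m.

h_f ≈ 19.22 m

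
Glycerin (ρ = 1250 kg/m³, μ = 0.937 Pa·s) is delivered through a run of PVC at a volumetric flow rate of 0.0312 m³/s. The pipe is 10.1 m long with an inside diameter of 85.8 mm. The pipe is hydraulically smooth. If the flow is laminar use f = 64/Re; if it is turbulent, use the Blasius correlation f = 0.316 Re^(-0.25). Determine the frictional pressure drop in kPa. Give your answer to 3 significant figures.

ΔP ≈ 222 kPa

Cross-sectional area A = πD²/4 = π(0.0858)²/4 = 0.005782 m²; mean velocity V = Q/A = 0.0312/0.005782 = 5.396 m/s.
Reynolds number Re = ρVD/μ = 1250 · 5.396 · 0.0858 / 0.937 = 617.7.
Re < 2300 → laminar flow, so f = 64/Re = 64/617.7 = 0.1036 (the turbulent correlation is not needed).
Darcy-Weisbach: ΔP = f(L/D)(ρV²/2) = 0.1036·(10.1/0.0858)·(1250·5.396²/2) = 0.1036·117.7·1.82e+04 = 2.22e+05 Pa.
ΔP = 2.22e+05 Pa = 222 kPa.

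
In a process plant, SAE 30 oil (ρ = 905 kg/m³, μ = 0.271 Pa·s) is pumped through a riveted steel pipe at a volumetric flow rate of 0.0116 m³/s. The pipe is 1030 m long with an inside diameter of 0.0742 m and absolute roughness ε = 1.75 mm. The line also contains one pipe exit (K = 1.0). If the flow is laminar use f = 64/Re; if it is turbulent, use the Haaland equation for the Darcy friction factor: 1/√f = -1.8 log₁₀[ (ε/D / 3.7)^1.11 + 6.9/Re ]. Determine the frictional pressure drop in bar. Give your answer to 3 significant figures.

ΔP ≈ 43.6 bar

Cross-sectional area A = πD²/4 = π(0.0742)²/4 = 0.004324 m²; mean velocity V = Q/A = 0.0116/0.004324 = 2.683 m/s.
Reynolds number Re = ρVD/μ = 905 · 2.683 · 0.0742 / 0.271 = 664.7.
Re < 2300 → laminar flow, so f = 64/Re = 64/664.7 = 0.09628 (the turbulent correlation is not needed).
Total minor-loss coefficient ΣK = 1·1 = 1.
ΔP = [f·L/D + ΣK]·(ρV²/2) = [0.09628·1030/0.0742 + 1]·(905·2.683²/2) = [1337 + 1]·3256 = 4.355e+06 Pa.
ΔP = 4.355e+06 Pa = 43.6 bar.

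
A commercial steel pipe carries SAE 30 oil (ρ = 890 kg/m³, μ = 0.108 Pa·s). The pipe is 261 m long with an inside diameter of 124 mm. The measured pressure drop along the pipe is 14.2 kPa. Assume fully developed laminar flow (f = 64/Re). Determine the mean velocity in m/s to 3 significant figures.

For laminar flow, f = 64/Re with Re = ρVD/μ, so Darcy-Weisbach reduces to ΔP = 32μLV/D². Solving for V: V = ΔP·D²/(32μL) = 1.42e+04·(0.124)²/(32·0.108·261) = 0.2421 m/s.
Check: Re = ρVD/μ = 890·0.2421·0.124/0.108 = 247.3 < 2300, so the laminar assumption holds.

V ≈ 0.242 m/s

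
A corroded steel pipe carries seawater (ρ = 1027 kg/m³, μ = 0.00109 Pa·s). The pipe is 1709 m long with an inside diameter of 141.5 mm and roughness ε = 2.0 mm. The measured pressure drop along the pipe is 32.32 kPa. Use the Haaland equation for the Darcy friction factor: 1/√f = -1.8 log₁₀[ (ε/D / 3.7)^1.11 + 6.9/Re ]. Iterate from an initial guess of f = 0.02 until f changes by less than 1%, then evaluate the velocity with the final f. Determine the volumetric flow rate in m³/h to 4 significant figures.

Q ≈ 19.52 m³/h

Rearranging Darcy-Weisbach: V = √(2·ΔP·D/(f·L·ρ)). With ε/D = 0.002/0.1415 = 0.0141, iterate starting from f = 0.02:
  f = 0.02 → V = √(2·3.232e+04·0.1415/(0.02·1709·1027)) = 0.5105 m/s; Re = ρVD/μ = 6.805e+04; f → 0.04352
  f = 0.04352 → V = 0.3461 m/s; Re = 4.614e+04; f → 0.04383
Converged (Δf/f < 1%). With the final f = 0.04383: V = √(2·3.232e+04·0.1415/(0.04383·1709·1027)) = 0.3448 m/s.
Q = V·A = 0.3448·(π/4·0.1415²) = 0.005422 m³/s = 19.52 m³/h.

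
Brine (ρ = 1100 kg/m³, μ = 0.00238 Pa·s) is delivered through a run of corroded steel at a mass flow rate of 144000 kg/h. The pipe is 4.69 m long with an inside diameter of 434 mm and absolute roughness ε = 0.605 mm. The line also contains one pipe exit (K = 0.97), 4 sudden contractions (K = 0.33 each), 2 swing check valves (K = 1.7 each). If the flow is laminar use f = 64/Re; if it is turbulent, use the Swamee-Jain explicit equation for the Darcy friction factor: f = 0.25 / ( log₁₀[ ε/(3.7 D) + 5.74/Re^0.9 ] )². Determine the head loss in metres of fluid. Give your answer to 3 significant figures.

ṁ = 144000 kg/h = 144000/3600 = 40 kg/s.
A = πD²/4 = π(0.434)²/4 = 0.1479 m²; mean velocity V = ṁ/(ρA) = 40/(1100 · 0.1479) = 0.2458 m/s.
Reynolds number Re = ρVD/μ = 1100 · 0.2458 · 0.434 / 0.00238 = 4.931e+04.
Re > 4000 → turbulent. Relative roughness ε/D = 0.000605/0.434 = 0.00139. Swamee-Jain: f = 0.25/(log₁₀[0.00139/3.7 + 5.74/4.931e+04^0.9])² = 0.25/(log₁₀[0.000377 + 0.000343])² = 0.25/(-3.143)² = 0.02531.
Total minor-loss coefficient ΣK = 1·0.97 + 4·0.33 + 2·1.7 = 5.69.
ΔP = [f·L/D + ΣK]·(ρV²/2) = [0.02531·4.69/0.434 + 5.69]·(1100·0.2458²/2) = [0.2735 + 5.69]·33.23 = 198.2 Pa.
Head loss h_f = ΔP/(ρg) = 198.2/(1100·9.81) = 0.0184 m.

h_f ≈ 0.0184 m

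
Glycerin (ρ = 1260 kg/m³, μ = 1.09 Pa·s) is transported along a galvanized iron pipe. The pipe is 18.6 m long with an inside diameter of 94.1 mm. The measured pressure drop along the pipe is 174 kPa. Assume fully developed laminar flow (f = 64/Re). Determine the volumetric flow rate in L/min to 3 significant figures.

For laminar flow, f = 64/Re with Re = ρVD/μ, so Darcy-Weisbach reduces to ΔP = 32μLV/D². Solving for V: V = ΔP·D²/(32μL) = 1.74e+05·(0.0941)²/(32·1.09·18.6) = 2.375 m/s.
Check: Re = ρVD/μ = 1260·2.375·0.0941/1.09 = 258.3 < 2300, so the laminar assumption holds.
Q = V·A = 2.375·(π/4·0.0941²) = 0.01652 m³/s = 991 L/min.

Q ≈ 991 L/min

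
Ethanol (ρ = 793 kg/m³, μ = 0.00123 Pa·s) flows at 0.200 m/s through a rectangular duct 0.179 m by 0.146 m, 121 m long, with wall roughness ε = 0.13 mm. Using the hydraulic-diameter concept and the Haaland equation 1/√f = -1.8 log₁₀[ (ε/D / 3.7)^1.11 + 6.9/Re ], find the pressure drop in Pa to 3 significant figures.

ΔP ≈ 323 Pa

Hydraulic diameter D_h = 4A/P = 4·(0.179·0.146)/(2·(0.179+0.146)) = 0.1045/0.65 = 0.1608 m.
Re = ρVD_h/μ = 793·0.2·0.1608/0.00123 = 2.074e+04.
ε/D_h = 0.00013/0.1608 = 0.000808; Haaland gives 1/√f = -1.8 log₁₀[8.64e-05+0.000333] = 6.08, so f = 0.02705.
ΔP = f(L/D_h)(ρV²/2) = 0.02705·121/0.1608·15.86 = 322.8 Pa.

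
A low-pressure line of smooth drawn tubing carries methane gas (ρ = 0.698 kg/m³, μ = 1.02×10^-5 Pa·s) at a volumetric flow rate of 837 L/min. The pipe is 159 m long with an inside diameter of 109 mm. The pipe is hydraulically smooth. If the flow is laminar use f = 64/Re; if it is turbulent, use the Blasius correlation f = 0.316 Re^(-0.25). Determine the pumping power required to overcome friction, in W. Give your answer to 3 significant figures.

Q = 837 L/min = 837/60000 = 0.01395 m³/s.
Cross-sectional area A = πD²/4 = π(0.109)²/4 = 0.009331 m²; mean velocity V = Q/A = 0.01395/0.009331 = 1.495 m/s.
Reynolds number Re = ρVD/μ = 0.698 · 1.495 · 0.109 / 1.02e-05 = 1.115e+04.
Re > 4000 → turbulent. Smooth-pipe (Blasius): f = 0.316 Re^(-0.25) = 0.316/(1.115e+04)^0.25 = 0.03075.
Darcy-Weisbach: ΔP = f(L/D)(ρV²/2) = 0.03075·(159/0.109)·(0.698·1.495²/2) = 0.03075·1459·0.78 = 34.99 Pa.
Pumping power P = QΔP = 0.01395·34.99 = 0.4881 W = 0.488 W.

P ≈ 0.488 W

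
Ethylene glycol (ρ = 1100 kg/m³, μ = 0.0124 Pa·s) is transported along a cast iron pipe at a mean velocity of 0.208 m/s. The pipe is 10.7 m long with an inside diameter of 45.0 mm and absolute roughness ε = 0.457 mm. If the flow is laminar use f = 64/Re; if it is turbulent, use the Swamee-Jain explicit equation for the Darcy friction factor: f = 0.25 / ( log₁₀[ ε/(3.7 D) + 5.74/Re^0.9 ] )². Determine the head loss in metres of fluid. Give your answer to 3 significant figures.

Reynolds number Re = ρVD/μ = 1100 · 0.208 · 0.045 / 0.0124 = 830.3.
Re < 2300 → laminar flow, so f = 64/Re = 64/830.3 = 0.07708 (the turbulent correlation is not needed).
Darcy-Weisbach: ΔP = f(L/D)(ρV²/2) = 0.07708·(10.7/0.045)·(1100·0.208²/2) = 0.07708·237.8·23.8 = 436.1 Pa.
Head loss h_f = ΔP/(ρg) = 436.1/(1100·9.81) = 0.0404 m.

h_f ≈ 0.0404 m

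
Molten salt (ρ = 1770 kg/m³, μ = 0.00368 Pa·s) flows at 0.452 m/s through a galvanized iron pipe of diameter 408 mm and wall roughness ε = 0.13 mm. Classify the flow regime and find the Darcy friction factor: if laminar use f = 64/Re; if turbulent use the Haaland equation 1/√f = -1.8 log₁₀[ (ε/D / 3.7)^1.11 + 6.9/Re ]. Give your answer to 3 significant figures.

f ≈ 0.0196

Re = ρVD/μ = 1770·0.452·0.408/0.00368 = 8.87e+04.
Re > 4000 → turbulent. ε/D = 0.00013/0.408 = 0.000319; Haaland: 1/√f = -1.8 log₁₀[3.08e-05 + 7.78e-05] = 7.136, so f = 0.01964.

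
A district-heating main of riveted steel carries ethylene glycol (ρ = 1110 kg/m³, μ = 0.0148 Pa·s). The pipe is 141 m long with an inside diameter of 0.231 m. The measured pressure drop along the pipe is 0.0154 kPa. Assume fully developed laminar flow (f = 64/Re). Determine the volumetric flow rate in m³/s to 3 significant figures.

Q ≈ 5.16×10^-4 m³/s

For laminar flow, f = 64/Re with Re = ρVD/μ, so Darcy-Weisbach reduces to ΔP = 32μLV/D². Solving for V: V = ΔP·D²/(32μL) = 15.4·(0.231)²/(32·0.0148·141) = 0.01231 m/s.
Check: Re = ρVD/μ = 1110·0.01231·0.231/0.0148 = 213.2 < 2300, so the laminar assumption holds.
Q = V·A = 0.01231·(π/4·0.231²) = 0.0005157 m³/s = 5.16×10^-4 m³/s.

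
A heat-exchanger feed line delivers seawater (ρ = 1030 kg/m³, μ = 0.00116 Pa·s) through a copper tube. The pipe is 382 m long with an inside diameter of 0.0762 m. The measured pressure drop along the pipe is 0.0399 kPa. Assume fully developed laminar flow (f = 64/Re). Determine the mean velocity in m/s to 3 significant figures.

For laminar flow, f = 64/Re with Re = ρVD/μ, so Darcy-Weisbach reduces to ΔP = 32μLV/D². Solving for V: V = ΔP·D²/(32μL) = 39.9·(0.0762)²/(32·0.00116·382) = 0.01634 m/s.
Check: Re = ρVD/μ = 1030·0.01634·0.0762/0.00116 = 1105 < 2300, so the laminar assumption holds.

V ≈ 0.0163 m/s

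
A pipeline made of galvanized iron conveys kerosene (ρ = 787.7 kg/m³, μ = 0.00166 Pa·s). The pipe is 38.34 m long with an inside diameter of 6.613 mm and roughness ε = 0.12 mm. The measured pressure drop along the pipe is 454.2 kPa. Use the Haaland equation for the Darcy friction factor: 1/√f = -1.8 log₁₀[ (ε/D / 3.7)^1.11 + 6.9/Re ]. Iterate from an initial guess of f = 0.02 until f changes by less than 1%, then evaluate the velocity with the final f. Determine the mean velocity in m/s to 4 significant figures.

V ≈ 1.937 m/s

Rearranging Darcy-Weisbach: V = √(2·ΔP·D/(f·L·ρ)). With ε/D = 0.00012/0.006613 = 0.0181, iterate starting from f = 0.02:
  f = 0.02 → V = √(2·4.542e+05·0.006613/(0.02·38.34·787.7)) = 3.154 m/s; Re = ρVD/μ = 9896; f → 0.05081
  f = 0.05081 → V = 1.979 m/s; Re = 6209; f → 0.05291
  f = 0.05291 → V = 1.939 m/s; Re = 6084; f → 0.05302
Converged (Δf/f < 1%). With the final f = 0.05302: V = √(2·4.542e+05·0.006613/(0.05302·38.34·787.7)) = 1.937 m/s.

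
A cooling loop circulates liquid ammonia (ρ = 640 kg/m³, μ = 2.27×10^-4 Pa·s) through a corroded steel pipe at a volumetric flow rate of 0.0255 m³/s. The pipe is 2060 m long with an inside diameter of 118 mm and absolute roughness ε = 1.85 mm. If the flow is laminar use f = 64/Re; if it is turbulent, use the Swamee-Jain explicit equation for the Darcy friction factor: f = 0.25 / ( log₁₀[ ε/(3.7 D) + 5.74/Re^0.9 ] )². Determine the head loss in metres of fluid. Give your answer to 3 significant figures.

h_f ≈ 215 m

Cross-sectional area A = πD²/4 = π(0.118)²/4 = 0.01094 m²; mean velocity V = Q/A = 0.0255/0.01094 = 2.332 m/s.
Reynolds number Re = ρVD/μ = 640 · 2.332 · 0.118 / 0.000227 = 7.758e+05.
Re > 4000 → turbulent. Relative roughness ε/D = 0.00185/0.118 = 0.0157. Swamee-Jain: f = 0.25/(log₁₀[0.0157/3.7 + 5.74/7.758e+05^0.9])² = 0.25/(log₁₀[0.00424 + 2.87e-05])² = 0.25/(-2.37)² = 0.04451.
Darcy-Weisbach: ΔP = f(L/D)(ρV²/2) = 0.04451·(2060/0.118)·(640·2.332²/2) = 0.04451·1.746e+04·1740 = 1.352e+06 Pa.
Head loss h_f = ΔP/(ρg) = 1.352e+06/(640·9.81) = 215 m.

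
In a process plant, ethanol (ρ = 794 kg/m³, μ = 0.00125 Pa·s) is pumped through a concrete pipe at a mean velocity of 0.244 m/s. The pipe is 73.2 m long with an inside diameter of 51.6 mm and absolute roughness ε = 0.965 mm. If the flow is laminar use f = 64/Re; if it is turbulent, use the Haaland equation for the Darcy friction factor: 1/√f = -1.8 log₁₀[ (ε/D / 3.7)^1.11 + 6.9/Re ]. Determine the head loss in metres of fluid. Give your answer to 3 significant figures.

h_f ≈ 0.224 m

Reynolds number Re = ρVD/μ = 794 · 0.244 · 0.0516 / 0.00125 = 7997.
Re > 4000 → turbulent. Relative roughness ε/D = 0.000965/0.0516 = 0.0187. Haaland: 1/√f = -1.8 log₁₀[(0.0187/3.7)^1.11 + 6.9/7997] = -1.8 log₁₀[0.00283 + 0.000863] = 4.38, so f = 0.05213.
Darcy-Weisbach: ΔP = f(L/D)(ρV²/2) = 0.05213·(73.2/0.0516)·(794·0.244²/2) = 0.05213·1419·23.64 = 1748 Pa.
Head loss h_f = ΔP/(ρg) = 1748/(794·9.81) = 0.224 m.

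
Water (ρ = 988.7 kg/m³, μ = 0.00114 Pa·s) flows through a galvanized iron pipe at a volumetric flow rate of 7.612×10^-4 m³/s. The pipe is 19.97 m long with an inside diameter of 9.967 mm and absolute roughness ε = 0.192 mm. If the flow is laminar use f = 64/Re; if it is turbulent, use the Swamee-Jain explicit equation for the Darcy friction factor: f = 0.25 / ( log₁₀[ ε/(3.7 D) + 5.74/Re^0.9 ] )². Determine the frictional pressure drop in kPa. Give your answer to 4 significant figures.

Cross-sectional area A = πD²/4 = π(0.009967)²/4 = 7.802e-05 m²; mean velocity V = Q/A = 0.0007612/7.802e-05 = 9.756 m/s.
Reynolds number Re = ρVD/μ = 988.7 · 9.756 · 0.009967 / 0.00114 = 8.433e+04.
Re > 4000 → turbulent. Relative roughness ε/D = 0.000192/0.009967 = 0.0193. Swamee-Jain: f = 0.25/(log₁₀[0.0193/3.7 + 5.74/8.433e+04^0.9])² = 0.25/(log₁₀[0.00521 + 0.000212])² = 0.25/(-2.266)² = 0.04868.
Darcy-Weisbach: ΔP = f(L/D)(ρV²/2) = 0.04868·(19.97/0.009967)·(988.7·9.756²/2) = 0.04868·2004·4.705e+04 = 4.59e+06 Pa.
ΔP = 4.59e+06 Pa = 4590 kPa.

ΔP ≈ 4590 kPa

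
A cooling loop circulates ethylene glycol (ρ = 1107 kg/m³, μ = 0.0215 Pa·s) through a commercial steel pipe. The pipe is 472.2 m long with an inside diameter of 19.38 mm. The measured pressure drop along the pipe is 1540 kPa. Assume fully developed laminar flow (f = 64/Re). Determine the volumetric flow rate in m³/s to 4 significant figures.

Q ≈ 5.252×10^-4 m³/s

For laminar flow, f = 64/Re with Re = ρVD/μ, so Darcy-Weisbach reduces to ΔP = 32μLV/D². Solving for V: V = ΔP·D²/(32μL) = 1.54e+06·(0.01938)²/(32·0.0215·472.2) = 1.78 m/s.
Check: Re = ρVD/μ = 1107·1.78·0.01938/0.0215 = 1777 < 2300, so the laminar assumption holds.
Q = V·A = 1.78·(π/4·0.01938²) = 0.0005252 m³/s = 5.252×10^-4 m³/s.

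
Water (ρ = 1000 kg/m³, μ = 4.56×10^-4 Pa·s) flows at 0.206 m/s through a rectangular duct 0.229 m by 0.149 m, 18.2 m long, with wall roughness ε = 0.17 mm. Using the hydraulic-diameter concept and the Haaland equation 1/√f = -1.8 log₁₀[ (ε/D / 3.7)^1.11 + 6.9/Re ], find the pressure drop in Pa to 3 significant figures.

ΔP ≈ 47.5 Pa

Hydraulic diameter D_h = 4A/P = 4·(0.229·0.149)/(2·(0.229+0.149)) = 0.1365/0.756 = 0.1805 m.
Re = ρVD_h/μ = 1000·0.206·0.1805/0.000456 = 8.156e+04.
ε/D_h = 0.00017/0.1805 = 0.000942; Haaland gives 1/√f = -1.8 log₁₀[0.000102+8.46e-05] = 6.711, so f = 0.02221.
ΔP = f(L/D_h)(ρV²/2) = 0.02221·18.2/0.1805·21.22 = 47.5 Pa.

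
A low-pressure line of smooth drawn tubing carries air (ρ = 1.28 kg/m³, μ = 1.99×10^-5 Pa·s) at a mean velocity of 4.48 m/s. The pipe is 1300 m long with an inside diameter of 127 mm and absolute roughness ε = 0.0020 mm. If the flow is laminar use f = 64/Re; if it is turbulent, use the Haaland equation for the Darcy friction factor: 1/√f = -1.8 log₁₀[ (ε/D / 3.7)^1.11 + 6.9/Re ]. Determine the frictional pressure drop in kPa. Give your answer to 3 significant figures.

Reynolds number Re = ρVD/μ = 1.28 · 4.48 · 0.127 / 1.99e-05 = 3.66e+04.
Re > 4000 → turbulent. Relative roughness ε/D = 2e-06/0.127 = 1.57e-05. Haaland: 1/√f = -1.8 log₁₀[(1.57e-05/3.7)^1.11 + 6.9/3.66e+04] = -1.8 log₁₀[1.09e-06 + 0.000189] = 6.7, so f = 0.02228.
Darcy-Weisbach: ΔP = f(L/D)(ρV²/2) = 0.02228·(1300/0.127)·(1.28·4.48²/2) = 0.02228·1.024e+04·12.85 = 2929 Pa.
ΔP = 2929 Pa = 2.93 kPa.

ΔP ≈ 2.93 kPa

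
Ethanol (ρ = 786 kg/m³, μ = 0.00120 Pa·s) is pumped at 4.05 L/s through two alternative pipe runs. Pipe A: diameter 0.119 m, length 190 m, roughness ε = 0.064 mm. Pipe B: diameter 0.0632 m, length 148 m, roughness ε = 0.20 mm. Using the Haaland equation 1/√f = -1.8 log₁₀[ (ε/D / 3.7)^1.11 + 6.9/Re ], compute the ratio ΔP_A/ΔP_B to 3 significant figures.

ΔP_A/ΔP_B ≈ 0.0470

Pipe A: V = Q/A = 0.00405/0.01112 = 0.3641 m/s; Re = 2.838e+04; ε/D = 0.000538; Haaland → f = 0.02483; ΔP_A = f(L/D)(ρV²/2) = 2066 Pa.
Pipe B: V = Q/A = 0.00405/0.003137 = 1.291 m/s; Re = 5.344e+04; ε/D = 0.00316; Haaland → f = 0.02865; ΔP_B = f(L/D)(ρV²/2) = 4.395e+04 Pa.
ΔP_A/ΔP_B = 2066/4.395e+04 = 0.0470.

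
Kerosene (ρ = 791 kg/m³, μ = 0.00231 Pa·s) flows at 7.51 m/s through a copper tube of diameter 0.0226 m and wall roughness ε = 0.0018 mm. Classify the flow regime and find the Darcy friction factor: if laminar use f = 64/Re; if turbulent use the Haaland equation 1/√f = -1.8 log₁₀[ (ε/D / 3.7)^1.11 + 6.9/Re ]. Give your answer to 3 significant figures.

Re = ρVD/μ = 791·7.51·0.0226/0.00231 = 5.812e+04.
Re > 4000 → turbulent. ε/D = 1.8e-06/0.0226 = 7.96e-05; Haaland: 1/√f = -1.8 log₁₀[6.6e-06 + 0.000119] = 7.024, so f = 0.02027.

f ≈ 0.0203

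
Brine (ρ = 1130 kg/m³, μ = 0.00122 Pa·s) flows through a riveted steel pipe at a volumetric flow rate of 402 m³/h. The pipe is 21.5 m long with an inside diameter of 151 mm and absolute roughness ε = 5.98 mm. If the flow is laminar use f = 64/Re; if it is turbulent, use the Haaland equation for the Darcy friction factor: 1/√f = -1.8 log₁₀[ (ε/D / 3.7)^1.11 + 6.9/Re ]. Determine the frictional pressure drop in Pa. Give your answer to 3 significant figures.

ΔP ≈ 202000 Pa

Q = 402 m³/h = 402/3600 = 0.1117 m³/s.
Cross-sectional area A = πD²/4 = π(0.151)²/4 = 0.01791 m²; mean velocity V = Q/A = 0.1117/0.01791 = 6.236 m/s.
Reynolds number Re = ρVD/μ = 1130 · 6.236 · 0.151 / 0.00122 = 8.721e+05.
Re > 4000 → turbulent. Relative roughness ε/D = 0.00598/0.151 = 0.0396. Haaland: 1/√f = -1.8 log₁₀[(0.0396/3.7)^1.11 + 6.9/8.721e+05] = -1.8 log₁₀[0.0065 + 7.91e-06] = 3.936, so f = 0.06455.
Darcy-Weisbach: ΔP = f(L/D)(ρV²/2) = 0.06455·(21.5/0.151)·(1130·6.236²/2) = 0.06455·142.4·2.197e+04 = 2.019e+05 Pa.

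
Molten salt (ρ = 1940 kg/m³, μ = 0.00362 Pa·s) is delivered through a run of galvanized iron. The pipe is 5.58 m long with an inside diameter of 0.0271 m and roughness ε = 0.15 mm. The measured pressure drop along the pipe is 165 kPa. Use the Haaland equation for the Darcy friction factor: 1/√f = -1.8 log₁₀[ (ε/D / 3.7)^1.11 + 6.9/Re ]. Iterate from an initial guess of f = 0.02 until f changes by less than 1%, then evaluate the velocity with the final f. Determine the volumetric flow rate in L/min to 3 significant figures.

Q ≈ 175 L/min

Rearranging Darcy-Weisbach: V = √(2·ΔP·D/(f·L·ρ)). With ε/D = 0.00015/0.0271 = 0.00554, iterate starting from f = 0.02:
  f = 0.02 → V = √(2·1.65e+05·0.0271/(0.02·5.58·1940)) = 6.427 m/s; Re = ρVD/μ = 9.334e+04; f → 0.03224
  f = 0.03224 → V = 5.062 m/s; Re = 7.352e+04; f → 0.03246
Converged (Δf/f < 1%). With the final f = 0.03246: V = √(2·1.65e+05·0.0271/(0.03246·5.58·1940)) = 5.045 m/s.
Q = V·A = 5.045·(π/4·0.0271²) = 0.00291 m³/s = 175 L/min.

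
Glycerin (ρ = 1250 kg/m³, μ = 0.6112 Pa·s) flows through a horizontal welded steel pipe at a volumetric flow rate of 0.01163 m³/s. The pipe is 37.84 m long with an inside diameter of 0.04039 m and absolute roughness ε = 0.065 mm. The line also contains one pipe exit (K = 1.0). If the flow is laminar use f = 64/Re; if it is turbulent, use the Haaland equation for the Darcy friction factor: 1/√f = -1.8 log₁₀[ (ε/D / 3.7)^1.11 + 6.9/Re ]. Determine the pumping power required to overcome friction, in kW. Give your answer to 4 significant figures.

P ≈ 48.49 kW

Cross-sectional area A = πD²/4 = π(0.04039)²/4 = 0.001281 m²; mean velocity V = Q/A = 0.01163/0.001281 = 9.077 m/s.
Reynolds number Re = ρVD/μ = 1250 · 9.077 · 0.04039 / 0.611 = 749.8.
Re < 2300 → laminar flow, so f = 64/Re = 64/749.8 = 0.08536 (the turbulent correlation is not needed).
Total minor-loss coefficient ΣK = 1·1 = 1.
ΔP = [f·L/D + ΣK]·(ρV²/2) = [0.08536·37.84/0.04039 + 1]·(1250·9.077²/2) = [79.97 + 1]·5.149e+04 = 4.169e+06 Pa.
Pumping power P = QΔP = 0.01163·4.169e+06 = 48490 W = 48.49 kW.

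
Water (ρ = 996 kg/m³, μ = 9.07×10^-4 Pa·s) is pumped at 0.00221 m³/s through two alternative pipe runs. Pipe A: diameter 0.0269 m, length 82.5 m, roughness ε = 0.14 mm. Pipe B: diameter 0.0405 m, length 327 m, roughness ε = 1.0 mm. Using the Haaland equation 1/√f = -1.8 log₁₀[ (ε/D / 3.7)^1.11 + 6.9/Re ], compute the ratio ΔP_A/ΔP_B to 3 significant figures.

Pipe A: V = Q/A = 0.00221/0.0005683 = 3.889 m/s; Re = 1.149e+05; ε/D = 0.0052; Haaland → f = 0.03153; ΔP_A = f(L/D)(ρV²/2) = 7.281e+05 Pa.
Pipe B: V = Q/A = 0.00221/0.001288 = 1.716 m/s; Re = 7.63e+04; ε/D = 0.0247; Haaland → f = 0.05337; ΔP_B = f(L/D)(ρV²/2) = 6.315e+05 Pa.
ΔP_A/ΔP_B = 7.281e+05/6.315e+05 = 1.15.

ΔP_A/ΔP_B ≈ 1.15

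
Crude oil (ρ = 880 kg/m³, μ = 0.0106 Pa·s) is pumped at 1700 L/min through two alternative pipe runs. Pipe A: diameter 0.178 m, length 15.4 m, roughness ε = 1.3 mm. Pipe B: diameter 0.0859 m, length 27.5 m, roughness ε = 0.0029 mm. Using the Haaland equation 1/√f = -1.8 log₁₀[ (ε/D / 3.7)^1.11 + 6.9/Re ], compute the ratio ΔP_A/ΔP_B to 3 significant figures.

Pipe A: V = Q/A = 0.02833/0.02488 = 1.139 m/s; Re = 1.683e+04; ε/D = 0.0073; Haaland → f = 0.03794; ΔP_A = f(L/D)(ρV²/2) = 1872 Pa.
Pipe B: V = Q/A = 0.02833/0.005795 = 4.889 m/s; Re = 3.487e+04; ε/D = 3.38e-05; Haaland → f = 0.02257; ΔP_B = f(L/D)(ρV²/2) = 7.599e+04 Pa.
ΔP_A/ΔP_B = 1872/7.599e+04 = 0.0246.

ΔP_A/ΔP_B ≈ 0.0246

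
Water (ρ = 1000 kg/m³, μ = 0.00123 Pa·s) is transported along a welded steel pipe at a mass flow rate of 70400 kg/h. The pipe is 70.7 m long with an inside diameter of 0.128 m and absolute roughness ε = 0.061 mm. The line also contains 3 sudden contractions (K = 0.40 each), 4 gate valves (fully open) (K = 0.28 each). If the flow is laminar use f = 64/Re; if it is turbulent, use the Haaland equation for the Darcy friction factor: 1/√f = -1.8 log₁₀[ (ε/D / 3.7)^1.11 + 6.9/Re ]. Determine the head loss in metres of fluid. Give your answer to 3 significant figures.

ṁ = 70400 kg/h = 70400/3600 = 19.56 kg/s.
A = πD²/4 = π(0.128)²/4 = 0.01287 m²; mean velocity V = ṁ/(ρA) = 19.56/(1000 · 0.01287) = 1.52 m/s.
Reynolds number Re = ρVD/μ = 1000 · 1.52 · 0.128 / 0.00123 = 1.581e+05.
Re > 4000 → turbulent. Relative roughness ε/D = 6.1e-05/0.128 = 0.000477. Haaland: 1/√f = -1.8 log₁₀[(0.000477/3.7)^1.11 + 6.9/1.581e+05] = -1.8 log₁₀[4.81e-05 + 4.36e-05] = 7.268, so f = 0.01893.
Total minor-loss coefficient ΣK = 3·0.4 + 4·0.28 = 2.32.
ΔP = [f·L/D + ΣK]·(ρV²/2) = [0.01893·70.7/0.128 + 2.32]·(1000·1.52²/2) = [10.46 + 2.32]·1155 = 1.475e+04 Pa.
Head loss h_f = ΔP/(ρg) = 1.475e+04/(1000·9.81) = 1.50 m.

h_f ≈ 1.50 m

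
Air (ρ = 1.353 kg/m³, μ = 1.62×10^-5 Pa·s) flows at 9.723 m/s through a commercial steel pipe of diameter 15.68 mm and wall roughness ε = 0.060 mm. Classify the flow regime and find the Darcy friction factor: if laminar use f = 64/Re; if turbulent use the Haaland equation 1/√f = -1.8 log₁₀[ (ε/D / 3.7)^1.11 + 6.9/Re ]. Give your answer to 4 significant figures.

f ≈ 0.03456

Re = ρVD/μ = 1.353·9.723·0.01568/1.62e-05 = 1.273e+04.
Re > 4000 → turbulent. ε/D = 6e-05/0.01568 = 0.00383; Haaland: 1/√f = -1.8 log₁₀[0.000486 + 0.000542] = 5.379, so f = 0.03456.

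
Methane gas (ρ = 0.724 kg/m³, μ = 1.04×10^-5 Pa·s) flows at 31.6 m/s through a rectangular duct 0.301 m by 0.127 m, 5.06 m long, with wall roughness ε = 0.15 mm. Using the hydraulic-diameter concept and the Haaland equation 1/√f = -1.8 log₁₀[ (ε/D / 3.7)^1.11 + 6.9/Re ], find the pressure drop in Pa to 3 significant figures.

ΔP ≈ 201 Pa

Hydraulic diameter D_h = 4A/P = 4·(0.301·0.127)/(2·(0.301+0.127)) = 0.1529/0.856 = 0.1786 m.
Re = ρVD_h/μ = 0.724·31.6·0.1786/1.04e-05 = 3.93e+05.
ε/D_h = 0.00015/0.1786 = 0.00084; Haaland gives 1/√f = -1.8 log₁₀[9.02e-05+1.76e-05] = 7.142, so f = 0.01961.
ΔP = f(L/D_h)(ρV²/2) = 0.01961·5.06/0.1786·361.5 = 200.8 Pa.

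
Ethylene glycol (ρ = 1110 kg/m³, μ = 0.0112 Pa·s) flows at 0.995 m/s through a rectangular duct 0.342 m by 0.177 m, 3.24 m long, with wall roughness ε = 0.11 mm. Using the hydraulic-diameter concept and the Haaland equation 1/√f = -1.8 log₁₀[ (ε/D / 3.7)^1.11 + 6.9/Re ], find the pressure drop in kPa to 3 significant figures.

Hydraulic diameter D_h = 4A/P = 4·(0.342·0.177)/(2·(0.342+0.177)) = 0.2421/1.038 = 0.2333 m.
Re = ρVD_h/μ = 1110·0.995·0.2333/0.0112 = 2.3e+04.
ε/D_h = 0.00011/0.2333 = 0.000472; Haaland gives 1/√f = -1.8 log₁₀[4.75e-05+0.0003] = 6.226, so f = 0.0258.
ΔP = f(L/D_h)(ρV²/2) = 0.0258·3.24/0.2333·549.5 = 196.9 Pa.
ΔP = 0.197 kPa.

ΔP ≈ 0.197 kPa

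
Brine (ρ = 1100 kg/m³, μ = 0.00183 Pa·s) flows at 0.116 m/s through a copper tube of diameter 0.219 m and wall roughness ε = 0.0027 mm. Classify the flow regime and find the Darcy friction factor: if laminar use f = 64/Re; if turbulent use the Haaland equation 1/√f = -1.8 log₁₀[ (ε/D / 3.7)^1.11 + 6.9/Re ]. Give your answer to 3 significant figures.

f ≈ 0.0276

Re = ρVD/μ = 1100·0.116·0.219/0.00183 = 1.527e+04.
Re > 4000 → turbulent. ε/D = 2.7e-06/0.219 = 1.23e-05; Haaland: 1/√f = -1.8 log₁₀[8.32e-07 + 0.000452] = 6.02, so f = 0.0276.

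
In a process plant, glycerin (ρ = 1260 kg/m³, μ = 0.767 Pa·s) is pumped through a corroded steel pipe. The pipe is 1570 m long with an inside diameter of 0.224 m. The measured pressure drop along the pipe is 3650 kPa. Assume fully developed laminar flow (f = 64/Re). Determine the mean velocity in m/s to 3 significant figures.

V ≈ 4.75 m/s

For laminar flow, f = 64/Re with Re = ρVD/μ, so Darcy-Weisbach reduces to ΔP = 32μLV/D². Solving for V: V = ΔP·D²/(32μL) = 3.65e+06·(0.224)²/(32·0.767·1570) = 4.753 m/s.
Check: Re = ρVD/μ = 1260·4.753·0.224/0.767 = 1749 < 2300, so the laminar assumption holds.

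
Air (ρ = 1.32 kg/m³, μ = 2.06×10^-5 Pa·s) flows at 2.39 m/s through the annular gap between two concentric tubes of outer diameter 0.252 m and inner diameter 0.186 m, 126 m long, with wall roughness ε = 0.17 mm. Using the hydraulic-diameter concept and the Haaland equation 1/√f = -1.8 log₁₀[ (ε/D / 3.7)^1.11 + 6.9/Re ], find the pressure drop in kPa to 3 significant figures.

ΔP ≈ 0.247 kPa

Hydraulic diameter D_h = 4A/P = D_o - D_i = 0.252 - 0.186 = 0.066 m.
Re = ρVD_h/μ = 1.32·2.39·0.066/2.06e-05 = 1.011e+04.
ε/D_h = 0.00017/0.066 = 0.00258; Haaland gives 1/√f = -1.8 log₁₀[0.000313+0.000683] = 5.403, so f = 0.03425.
ΔP = f(L/D_h)(ρV²/2) = 0.03425·126/0.066·3.77 = 246.5 Pa.
ΔP = 0.247 kPa.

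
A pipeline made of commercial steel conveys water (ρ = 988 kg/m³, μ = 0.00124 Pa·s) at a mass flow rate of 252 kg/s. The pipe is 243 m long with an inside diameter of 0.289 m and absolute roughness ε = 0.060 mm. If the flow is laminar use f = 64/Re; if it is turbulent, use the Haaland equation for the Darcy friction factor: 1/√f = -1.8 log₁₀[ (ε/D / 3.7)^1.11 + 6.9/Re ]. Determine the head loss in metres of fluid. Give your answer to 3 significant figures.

h_f ≈ 9.57 m

A = πD²/4 = π(0.289)²/4 = 0.0656 m²; mean velocity V = ṁ/(ρA) = 252/(988 · 0.0656) = 3.888 m/s.
Reynolds number Re = ρVD/μ = 988 · 3.888 · 0.289 / 0.00124 = 8.953e+05.
Re > 4000 → turbulent. Relative roughness ε/D = 6e-05/0.289 = 0.000208. Haaland: 1/√f = -1.8 log₁₀[(0.000208/3.7)^1.11 + 6.9/8.953e+05] = -1.8 log₁₀[1.91e-05 + 7.71e-06] = 8.229, so f = 0.01477.
Darcy-Weisbach: ΔP = f(L/D)(ρV²/2) = 0.01477·(243/0.289)·(988·3.888²/2) = 0.01477·840.8·7469 = 9.275e+04 Pa.
Head loss h_f = ΔP/(ρg) = 9.275e+04/(988·9.81) = 9.57 m.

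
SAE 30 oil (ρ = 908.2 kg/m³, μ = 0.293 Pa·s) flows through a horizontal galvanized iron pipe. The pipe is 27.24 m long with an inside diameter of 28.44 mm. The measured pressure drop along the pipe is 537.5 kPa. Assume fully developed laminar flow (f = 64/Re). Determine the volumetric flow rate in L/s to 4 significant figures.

For laminar flow, f = 64/Re with Re = ρVD/μ, so Darcy-Weisbach reduces to ΔP = 32μLV/D². Solving for V: V = ΔP·D²/(32μL) = 5.375e+05·(0.02844)²/(32·0.293·27.24) = 1.702 m/s.
Check: Re = ρVD/μ = 908.2·1.702·0.02844/0.293 = 150.1 < 2300, so the laminar assumption holds.
Q = V·A = 1.702·(π/4·0.02844²) = 0.001081 m³/s = 1.081 L/s.

Q ≈ 1.081 L/s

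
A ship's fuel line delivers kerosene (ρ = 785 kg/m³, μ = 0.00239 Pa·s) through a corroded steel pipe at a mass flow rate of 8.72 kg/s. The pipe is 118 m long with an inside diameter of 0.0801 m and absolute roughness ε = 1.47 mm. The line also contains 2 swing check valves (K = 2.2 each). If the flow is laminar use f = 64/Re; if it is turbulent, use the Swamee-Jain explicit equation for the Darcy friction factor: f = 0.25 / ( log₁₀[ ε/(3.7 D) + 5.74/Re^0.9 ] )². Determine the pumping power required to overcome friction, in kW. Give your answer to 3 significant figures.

A = πD²/4 = π(0.0801)²/4 = 0.005039 m²; mean velocity V = ṁ/(ρA) = 8.72/(785 · 0.005039) = 2.204 m/s.
Reynolds number Re = ρVD/μ = 785 · 2.204 · 0.0801 / 0.00239 = 5.8e+04.
Re > 4000 → turbulent. Relative roughness ε/D = 0.00147/0.0801 = 0.0184. Swamee-Jain: f = 0.25/(log₁₀[0.0184/3.7 + 5.74/5.8e+04^0.9])² = 0.25/(log₁₀[0.00496 + 0.000296])² = 0.25/(-2.279)² = 0.04812.
Total minor-loss coefficient ΣK = 2·2.2 = 4.4.
ΔP = [f·L/D + ΣK]·(ρV²/2) = [0.04812·118/0.0801 + 4.4]·(785·2.204²/2) = [70.89 + 4.4]·1907 = 1.436e+05 Pa.
Q = ṁ/ρ = 8.72/785 = 0.01111 m³/s.
Pumping power P = QΔP = 0.01111·1.436e+05 = 1595 W = 1.60 kW.

P ≈ 1.60 kW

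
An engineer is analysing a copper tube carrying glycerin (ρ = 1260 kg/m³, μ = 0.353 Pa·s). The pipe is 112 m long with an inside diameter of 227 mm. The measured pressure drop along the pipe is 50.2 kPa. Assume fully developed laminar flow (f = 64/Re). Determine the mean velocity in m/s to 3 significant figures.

V ≈ 2.04 m/s

For laminar flow, f = 64/Re with Re = ρVD/μ, so Darcy-Weisbach reduces to ΔP = 32μLV/D². Solving for V: V = ΔP·D²/(32μL) = 5.02e+04·(0.227)²/(32·0.353·112) = 2.045 m/s.
Check: Re = ρVD/μ = 1260·2.045·0.227/0.353 = 1657 < 2300, so the laminar assumption holds.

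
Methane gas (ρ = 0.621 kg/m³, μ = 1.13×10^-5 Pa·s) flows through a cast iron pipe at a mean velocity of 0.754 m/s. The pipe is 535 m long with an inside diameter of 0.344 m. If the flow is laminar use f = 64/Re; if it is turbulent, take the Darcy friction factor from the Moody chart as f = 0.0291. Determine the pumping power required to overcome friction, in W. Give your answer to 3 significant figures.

Reynolds number Re = ρVD/μ = 0.621 · 0.754 · 0.344 / 1.13e-05 = 1.425e+04.
Re > 4000 → turbulent; use the Moody-chart value f = 0.0291.
Darcy-Weisbach: ΔP = f(L/D)(ρV²/2) = 0.0291·(535/0.344)·(0.621·0.754²/2) = 0.0291·1555·0.1765 = 7.989 Pa.
Q = V·A = 0.754·0.09294 = 0.07008 m³/s.
Pumping power P = QΔP = 0.07008·7.989 = 0.5598 W = 0.560 W.

P ≈ 0.560 W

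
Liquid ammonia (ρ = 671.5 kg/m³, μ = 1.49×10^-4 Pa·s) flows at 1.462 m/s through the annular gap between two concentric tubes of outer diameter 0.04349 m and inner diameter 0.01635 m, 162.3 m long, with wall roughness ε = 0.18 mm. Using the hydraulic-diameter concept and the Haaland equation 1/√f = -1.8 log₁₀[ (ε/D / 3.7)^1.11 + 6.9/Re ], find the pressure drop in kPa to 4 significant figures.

Hydraulic diameter D_h = 4A/P = D_o - D_i = 0.04349 - 0.01635 = 0.02714 m.
Re = ρVD_h/μ = 671.5·1.462·0.02714/0.000149 = 1.788e+05.
ε/D_h = 0.00018/0.02714 = 0.00663; Haaland gives 1/√f = -1.8 log₁₀[0.000894+3.86e-05] = 5.455, so f = 0.03361.
ΔP = f(L/D_h)(ρV²/2) = 0.03361·162.3/0.02714·717.6 = 1.442e+05 Pa.
ΔP = 144.2 kPa.

ΔP ≈ 144.2 kPa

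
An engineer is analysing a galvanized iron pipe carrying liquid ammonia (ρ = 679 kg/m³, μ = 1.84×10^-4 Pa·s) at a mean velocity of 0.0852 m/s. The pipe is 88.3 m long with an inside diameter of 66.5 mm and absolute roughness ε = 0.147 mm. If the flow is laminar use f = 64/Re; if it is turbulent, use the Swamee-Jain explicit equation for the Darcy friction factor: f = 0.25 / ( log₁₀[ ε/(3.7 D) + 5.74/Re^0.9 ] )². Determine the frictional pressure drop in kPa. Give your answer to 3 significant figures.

ΔP ≈ 0.0991 kPa

Reynolds number Re = ρVD/μ = 679 · 0.0852 · 0.0665 / 0.000184 = 2.091e+04.
Re > 4000 → turbulent. Relative roughness ε/D = 0.000147/0.0665 = 0.00221. Swamee-Jain: f = 0.25/(log₁₀[0.00221/3.7 + 5.74/2.091e+04^0.9])² = 0.25/(log₁₀[0.000597 + 0.000742])² = 0.25/(-2.873)² = 0.03029.
Darcy-Weisbach: ΔP = f(L/D)(ρV²/2) = 0.03029·(88.3/0.0665)·(679·0.0852²/2) = 0.03029·1328·2.464 = 99.12 Pa.
ΔP = 99.12 Pa = 0.0991 kPa.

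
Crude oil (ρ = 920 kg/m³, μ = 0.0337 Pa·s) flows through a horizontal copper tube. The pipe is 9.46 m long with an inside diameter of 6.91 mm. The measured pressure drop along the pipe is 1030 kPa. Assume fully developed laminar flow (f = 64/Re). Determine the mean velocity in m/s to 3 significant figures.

For laminar flow, f = 64/Re with Re = ρVD/μ, so Darcy-Weisbach reduces to ΔP = 32μLV/D². Solving for V: V = ΔP·D²/(32μL) = 1.03e+06·(0.00691)²/(32·0.0337·9.46) = 4.821 m/s.
Check: Re = ρVD/μ = 920·4.821·0.00691/0.0337 = 909.4 < 2300, so the laminar assumption holds.

V ≈ 4.82 m/s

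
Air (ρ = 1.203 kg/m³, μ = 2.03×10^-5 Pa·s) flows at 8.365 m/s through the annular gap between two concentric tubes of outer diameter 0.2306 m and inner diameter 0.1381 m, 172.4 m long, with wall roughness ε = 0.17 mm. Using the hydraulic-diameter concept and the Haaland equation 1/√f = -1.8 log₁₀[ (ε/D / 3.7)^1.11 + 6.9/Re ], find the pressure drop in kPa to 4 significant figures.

ΔP ≈ 2.050 kPa

Hydraulic diameter D_h = 4A/P = D_o - D_i = 0.2306 - 0.1381 = 0.0925 m.
Re = ρVD_h/μ = 1.203·8.365·0.0925/2.03e-05 = 4.585e+04.
ε/D_h = 0.00017/0.0925 = 0.00184; Haaland gives 1/√f = -1.8 log₁₀[0.000215+0.00015] = 6.187, so f = 0.02613.
ΔP = f(L/D_h)(ρV²/2) = 0.02613·172.4/0.0925·42.09 = 2050 Pa.
ΔP = 2.050 kPa.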